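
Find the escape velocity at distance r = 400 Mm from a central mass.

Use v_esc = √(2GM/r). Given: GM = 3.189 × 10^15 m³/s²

Convert to SI: r = 400 Mm = 4e+08 m.
Escape velocity comes from setting total energy to zero: ½v² − GM/r = 0 ⇒ v_esc = √(2GM / r).
v_esc = √(2 · 3.189e+15 / 4e+08) m/s ≈ 3993 m/s = 3.993 km/s.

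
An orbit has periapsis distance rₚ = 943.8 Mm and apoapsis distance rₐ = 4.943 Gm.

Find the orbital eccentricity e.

Convert to SI: rₚ = 943.8 Mm = 9.438e+08 m; rₐ = 4.943 Gm = 4.943e+09 m.
e = (rₐ − rₚ) / (rₐ + rₚ).
e = (4.943e+09 − 9.438e+08) / (4.943e+09 + 9.438e+08) = 3.9992e+09 / 5.8868e+09 ≈ 0.6794.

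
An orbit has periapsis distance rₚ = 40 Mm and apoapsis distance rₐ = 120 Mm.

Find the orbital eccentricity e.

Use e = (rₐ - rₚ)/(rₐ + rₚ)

Convert to SI: rₚ = 40 Mm = 4e+07 m; rₐ = 120 Mm = 1.2e+08 m.
e = (rₐ − rₚ) / (rₐ + rₚ).
e = (1.2e+08 − 4e+07) / (1.2e+08 + 4e+07) = 8e+07 / 1.6e+08 ≈ 0.5.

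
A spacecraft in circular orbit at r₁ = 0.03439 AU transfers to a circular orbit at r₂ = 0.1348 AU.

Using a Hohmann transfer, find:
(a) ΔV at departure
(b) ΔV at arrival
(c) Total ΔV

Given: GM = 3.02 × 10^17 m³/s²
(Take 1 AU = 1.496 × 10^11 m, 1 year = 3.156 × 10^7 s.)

Convert to SI: r₁ = 0.03439 AU = 5.14474e+09 m; r₂ = 0.1348 AU = 2.01661e+10 m.
Transfer semi-major axis: a_t = (r₁ + r₂)/2 = (5.14474e+09 + 2.01661e+10)/2 = 1.26554e+10 m.
Circular speeds: v₁ = √(GM/r₁) = 7661.64 m/s, v₂ = √(GM/r₂) = 3869.84 m/s.
Transfer speeds (vis-viva v² = GM(2/r − 1/a_t)): v₁ᵗ = 9671.51 m/s, v₂ᵗ = 2467.38 m/s.
(a) ΔV₁ = |v₁ᵗ − v₁| ≈ 2010 m/s = 0.424 AU/year.
(b) ΔV₂ = |v₂ − v₂ᵗ| ≈ 1402 m/s = 0.2959 AU/year.
(c) ΔV_total = ΔV₁ + ΔV₂ ≈ 3412 m/s = 0.7199 AU/year.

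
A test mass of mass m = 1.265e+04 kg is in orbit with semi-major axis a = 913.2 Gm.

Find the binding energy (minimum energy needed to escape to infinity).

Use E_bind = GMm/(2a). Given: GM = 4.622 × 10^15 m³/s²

Convert to SI: a = 913.2 Gm = 9.132e+11 m.
Total orbital energy is E = −GMm/(2a); binding energy is E_bind = −E = GMm/(2a).
E_bind = 4.622e+15 · 1.265e+04 / (2 · 9.132e+11) J ≈ 3.201e+07 J = 32.01 MJ.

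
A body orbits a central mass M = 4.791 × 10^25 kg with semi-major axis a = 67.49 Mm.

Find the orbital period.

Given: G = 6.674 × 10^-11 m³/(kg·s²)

Convert to SI: a = 67.49 Mm = 6.749e+07 m.
GM = G · M = 6.674e-11 · 4.791e+25 = 3.19751e+15 m³/s².
Kepler's third law: T = 2π √(a³ / GM).
Substituting a = 6.749e+07 m and GM = 3.19751e+15 m³/s²:
T = 2π √((6.749e+07)³ / 3.19751e+15) s
T ≈ 6.161e+04 s = 17.11 hours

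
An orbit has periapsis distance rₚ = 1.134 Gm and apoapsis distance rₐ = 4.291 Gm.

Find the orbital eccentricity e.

Convert to SI: rₚ = 1.134 Gm = 1.134e+09 m; rₐ = 4.291 Gm = 4.291e+09 m.
e = (rₐ − rₚ) / (rₐ + rₚ).
e = (4.291e+09 − 1.134e+09) / (4.291e+09 + 1.134e+09) = 3.157e+09 / 5.425e+09 ≈ 0.5819.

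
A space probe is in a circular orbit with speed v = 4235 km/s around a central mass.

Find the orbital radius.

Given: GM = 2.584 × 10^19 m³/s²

Convert to SI: v = 4235 km/s = 4.235e+06 m/s.
For a circular orbit, v² = GM / r, so r = GM / v².
r = 2.584e+19 / (4.235e+06)² m ≈ 1.441e+06 m = 1.441 Mm.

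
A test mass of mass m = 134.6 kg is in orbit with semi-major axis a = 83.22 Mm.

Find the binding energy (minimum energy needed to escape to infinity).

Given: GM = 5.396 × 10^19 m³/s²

Convert to SI: a = 83.22 Mm = 8.322e+07 m.
Total orbital energy is E = −GMm/(2a); binding energy is E_bind = −E = GMm/(2a).
E_bind = 5.396e+19 · 134.6 / (2 · 8.322e+07) J ≈ 4.364e+13 J = 43.64 TJ.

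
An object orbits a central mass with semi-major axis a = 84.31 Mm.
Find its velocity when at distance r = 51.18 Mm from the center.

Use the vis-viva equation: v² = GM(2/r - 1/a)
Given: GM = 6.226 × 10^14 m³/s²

Convert to SI: a = 84.31 Mm = 8.431e+07 m; r = 51.18 Mm = 5.118e+07 m.
Vis-viva: v = √(GM · (2/r − 1/a)).
2/r − 1/a = 2/5.118e+07 − 1/8.431e+07 = 2.72168e-08 m⁻¹.
v = √(6.226e+14 · 2.72168e-08) m/s ≈ 4116 m/s = 4.116 km/s.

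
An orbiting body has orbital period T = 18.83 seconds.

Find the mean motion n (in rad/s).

n = 2π / T.
n = 2π / 18.83 s ≈ 0.3337 rad/s.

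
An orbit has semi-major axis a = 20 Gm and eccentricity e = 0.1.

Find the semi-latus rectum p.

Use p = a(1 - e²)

Convert to SI: a = 20 Gm = 2e+10 m.
p = a (1 − e²).
p = 2e+10 · (1 − (0.1)²) = 2e+10 · 0.99 ≈ 1.98e+10 m = 19.8 Gm.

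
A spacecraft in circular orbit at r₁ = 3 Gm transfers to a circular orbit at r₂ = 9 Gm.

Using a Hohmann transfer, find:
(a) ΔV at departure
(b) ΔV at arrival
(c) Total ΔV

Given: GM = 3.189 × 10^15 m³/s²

Convert to SI: r₁ = 3 Gm = 3e+09 m; r₂ = 9 Gm = 9e+09 m.
Transfer semi-major axis: a_t = (r₁ + r₂)/2 = (3e+09 + 9e+09)/2 = 6e+09 m.
Circular speeds: v₁ = √(GM/r₁) = 1031.02 m/s, v₂ = √(GM/r₂) = 595.259 m/s.
Transfer speeds (vis-viva v² = GM(2/r − 1/a_t)): v₁ᵗ = 1262.74 m/s, v₂ᵗ = 420.912 m/s.
(a) ΔV₁ = |v₁ᵗ − v₁| ≈ 231.7 m/s = 231.7 m/s.
(b) ΔV₂ = |v₂ − v₂ᵗ| ≈ 174.3 m/s = 174.3 m/s.
(c) ΔV_total = ΔV₁ + ΔV₂ ≈ 406.1 m/s = 406.1 m/s.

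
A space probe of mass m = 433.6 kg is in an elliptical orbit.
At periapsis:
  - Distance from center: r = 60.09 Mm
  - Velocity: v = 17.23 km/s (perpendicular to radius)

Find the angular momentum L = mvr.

Convert to SI: r = 60.09 Mm = 6.009e+07 m; v = 17.23 km/s = 17230 m/s.
Since v is perpendicular to r, L = m · v · r.
L = 433.6 · 17230 · 6.009e+07 kg·m²/s ≈ 4.489e+14 kg·m²/s.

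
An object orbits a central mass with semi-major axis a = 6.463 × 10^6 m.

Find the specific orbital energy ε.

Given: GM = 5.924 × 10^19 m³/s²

ε = −GM / (2a).
ε = −5.924e+19 / (2 · 6.463e+06) J/kg ≈ -4.583e+12 J/kg = -4583 GJ/kg.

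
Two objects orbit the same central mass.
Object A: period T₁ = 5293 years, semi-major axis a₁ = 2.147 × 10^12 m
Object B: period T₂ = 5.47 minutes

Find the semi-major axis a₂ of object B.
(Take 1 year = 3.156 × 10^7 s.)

Convert to SI: T₁ = 5293 years = 1.67047e+11 s; T₂ = 5.47 minutes = 328.2 s.
Kepler's third law: (T₁/T₂)² = (a₁/a₂)³ ⇒ a₂ = a₁ · (T₂/T₁)^(2/3).
T₂/T₁ = 328.2 / 1.67047e+11 = 1.96472e-09.
a₂ = 2.147e+12 · (1.96472e-09)^(2/3) m ≈ 3.368e+06 m = 3.368 × 10^6 m.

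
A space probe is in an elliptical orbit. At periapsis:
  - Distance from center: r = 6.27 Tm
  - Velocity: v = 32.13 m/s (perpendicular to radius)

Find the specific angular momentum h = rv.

Convert to SI: r = 6.27 Tm = 6.27e+12 m.
With v perpendicular to r, h = r · v.
h = 6.27e+12 · 32.13 m²/s ≈ 2.015e+14 m²/s.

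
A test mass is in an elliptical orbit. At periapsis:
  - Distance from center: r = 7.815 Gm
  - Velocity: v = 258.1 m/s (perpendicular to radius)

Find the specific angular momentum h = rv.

Convert to SI: r = 7.815 Gm = 7.815e+09 m.
With v perpendicular to r, h = r · v.
h = 7.815e+09 · 258.1 m²/s ≈ 2.017e+12 m²/s.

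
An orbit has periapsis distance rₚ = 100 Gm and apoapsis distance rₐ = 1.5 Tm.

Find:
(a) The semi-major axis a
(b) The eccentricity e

Convert to SI: rₚ = 100 Gm = 1e+11 m; rₐ = 1.5 Tm = 1.5e+12 m.
(a) a = (rₚ + rₐ) / 2 = (1e+11 + 1.5e+12) / 2 ≈ 8e+11 m = 800 Gm.
(b) e = (rₐ − rₚ) / (rₐ + rₚ) = (1.5e+12 − 1e+11) / (1.5e+12 + 1e+11) ≈ 0.875.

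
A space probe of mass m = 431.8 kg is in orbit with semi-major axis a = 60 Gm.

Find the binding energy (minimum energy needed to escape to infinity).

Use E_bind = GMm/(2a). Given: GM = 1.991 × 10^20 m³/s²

Convert to SI: a = 60 Gm = 6e+10 m.
Total orbital energy is E = −GMm/(2a); binding energy is E_bind = −E = GMm/(2a).
E_bind = 1.991e+20 · 431.8 / (2 · 6e+10) J ≈ 7.164e+11 J = 716.4 GJ.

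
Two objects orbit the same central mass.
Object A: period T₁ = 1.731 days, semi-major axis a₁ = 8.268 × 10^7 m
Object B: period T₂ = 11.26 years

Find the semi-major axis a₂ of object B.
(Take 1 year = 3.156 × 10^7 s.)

Convert to SI: T₁ = 1.731 days = 149558 s; T₂ = 11.26 years = 3.55366e+08 s.
Kepler's third law: (T₁/T₂)² = (a₁/a₂)³ ⇒ a₂ = a₁ · (T₂/T₁)^(2/3).
T₂/T₁ = 3.55366e+08 / 149558 = 2376.1.
a₂ = 8.268e+07 · (2376.1)^(2/3) m ≈ 1.472e+10 m = 1.472 × 10^10 m.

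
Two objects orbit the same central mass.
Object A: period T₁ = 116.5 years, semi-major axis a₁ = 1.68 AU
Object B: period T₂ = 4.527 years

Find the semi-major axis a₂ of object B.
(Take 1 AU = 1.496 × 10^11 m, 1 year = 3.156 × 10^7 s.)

Convert to SI: T₁ = 116.5 years = 3.67674e+09 s; a₁ = 1.68 AU = 2.51328e+11 m; T₂ = 4.527 years = 1.42872e+08 s.
Kepler's third law: (T₁/T₂)² = (a₁/a₂)³ ⇒ a₂ = a₁ · (T₂/T₁)^(2/3).
T₂/T₁ = 1.42872e+08 / 3.67674e+09 = 0.0388584.
a₂ = 2.51328e+11 · (0.0388584)^(2/3) m ≈ 2.883e+10 m = 0.1927 AU.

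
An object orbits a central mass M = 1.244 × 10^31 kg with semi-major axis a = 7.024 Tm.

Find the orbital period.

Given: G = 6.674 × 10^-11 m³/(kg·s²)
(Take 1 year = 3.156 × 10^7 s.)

Convert to SI: a = 7.024 Tm = 7.024e+12 m.
GM = G · M = 6.674e-11 · 1.244e+31 = 8.30246e+20 m³/s².
Kepler's third law: T = 2π √(a³ / GM).
Substituting a = 7.024e+12 m and GM = 8.30246e+20 m³/s²:
T = 2π √((7.024e+12)³ / 8.30246e+20) s
T ≈ 4.059e+09 s = 128.6 years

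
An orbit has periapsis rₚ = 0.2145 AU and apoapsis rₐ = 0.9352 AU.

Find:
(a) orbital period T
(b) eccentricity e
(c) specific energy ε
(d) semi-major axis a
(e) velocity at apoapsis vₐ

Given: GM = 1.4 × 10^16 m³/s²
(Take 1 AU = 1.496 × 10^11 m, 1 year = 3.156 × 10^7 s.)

Convert to SI: rₚ = 0.2145 AU = 3.20892e+10 m; rₐ = 0.9352 AU = 1.39906e+11 m.
(a) With a = (rₚ + rₐ)/2 = 8.59976e+10 m, T = 2π √(a³/GM) = 2π √((8.59976e+10)³/1.4e+16) s ≈ 1.339e+09 s
(b) e = (rₐ − rₚ)/(rₐ + rₚ) = (1.39906e+11 − 3.20892e+10)/(1.39906e+11 + 3.20892e+10) ≈ 0.6269
(c) With a = (rₚ + rₐ)/2 = 8.59976e+10 m, ε = −GM/(2a) = −1.4e+16/(2 · 8.59976e+10) J/kg ≈ -8.14e+04 J/kg
(d) a = (rₚ + rₐ)/2 = (3.20892e+10 + 1.39906e+11)/2 ≈ 8.6e+10 m
(e) With a = (rₚ + rₐ)/2 = 8.59976e+10 m, vₐ = √(GM (2/rₐ − 1/a)) = √(1.4e+16 · (2/1.39906e+11 − 1/8.59976e+10)) m/s ≈ 193.2 m/s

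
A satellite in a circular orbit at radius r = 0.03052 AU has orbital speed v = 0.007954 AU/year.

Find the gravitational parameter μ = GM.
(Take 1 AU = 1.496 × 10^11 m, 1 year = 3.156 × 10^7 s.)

Convert to SI: r = 0.03052 AU = 4.56579e+09 m; v = 0.007954 AU/year = 37.7034 m/s.
For a circular orbit v² = GM/r, so GM = v² · r.
GM = (37.7034)² · 4.56579e+09 m³/s² ≈ 6.49e+12 m³/s² = 6.49 × 10^12 m³/s².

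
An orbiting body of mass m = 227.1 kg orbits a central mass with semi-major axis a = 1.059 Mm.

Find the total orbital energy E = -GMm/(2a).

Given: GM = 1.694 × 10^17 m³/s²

Convert to SI: a = 1.059 Mm = 1.059e+06 m.
E = −GMm / (2a).
E = −1.694e+17 · 227.1 / (2 · 1.059e+06) J ≈ -1.816e+13 J = -18.16 TJ.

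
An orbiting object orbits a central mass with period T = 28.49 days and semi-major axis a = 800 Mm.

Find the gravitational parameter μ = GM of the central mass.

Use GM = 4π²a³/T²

Convert to SI: T = 28.49 days = 2.46154e+06 s; a = 800 Mm = 8e+08 m.
GM = 4π² · a³ / T².
GM = 4π² · (8e+08)³ / (2.46154e+06)² m³/s² ≈ 3.336e+15 m³/s² = 3.336 × 10^15 m³/s².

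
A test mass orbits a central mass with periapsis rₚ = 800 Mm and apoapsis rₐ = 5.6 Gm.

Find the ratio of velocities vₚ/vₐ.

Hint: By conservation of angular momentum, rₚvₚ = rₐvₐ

Convert to SI: rₚ = 800 Mm = 8e+08 m; rₐ = 5.6 Gm = 5.6e+09 m.
Conservation of angular momentum gives rₚvₚ = rₐvₐ, so vₚ/vₐ = rₐ/rₚ.
vₚ/vₐ = 5.6e+09 / 8e+08 ≈ 7.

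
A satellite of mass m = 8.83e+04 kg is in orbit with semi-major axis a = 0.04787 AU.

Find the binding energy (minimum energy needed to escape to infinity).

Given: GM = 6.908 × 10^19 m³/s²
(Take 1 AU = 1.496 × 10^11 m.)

Convert to SI: a = 0.04787 AU = 7.16135e+09 m.
Total orbital energy is E = −GMm/(2a); binding energy is E_bind = −E = GMm/(2a).
E_bind = 6.908e+19 · 8.83e+04 / (2 · 7.16135e+09) J ≈ 4.259e+14 J = 425.9 TJ.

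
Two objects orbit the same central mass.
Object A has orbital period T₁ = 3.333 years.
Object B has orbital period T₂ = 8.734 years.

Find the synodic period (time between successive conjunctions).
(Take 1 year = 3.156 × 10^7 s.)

Convert to SI: T₁ = 3.333 years = 1.05189e+08 s; T₂ = 8.734 years = 2.75645e+08 s.
T_syn = |T₁ · T₂ / (T₁ − T₂)|.
T_syn = |1.05189e+08 · 2.75645e+08 / (1.05189e+08 − 2.75645e+08)| s ≈ 1.701e+08 s = 5.39 years.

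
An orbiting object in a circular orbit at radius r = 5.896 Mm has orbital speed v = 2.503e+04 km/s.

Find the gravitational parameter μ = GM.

Convert to SI: r = 5.896 Mm = 5.896e+06 m; v = 2.503e+04 km/s = 2.503e+07 m/s.
For a circular orbit v² = GM/r, so GM = v² · r.
GM = (2.503e+07)² · 5.896e+06 m³/s² ≈ 3.694e+21 m³/s² = 3.694 × 10^21 m³/s².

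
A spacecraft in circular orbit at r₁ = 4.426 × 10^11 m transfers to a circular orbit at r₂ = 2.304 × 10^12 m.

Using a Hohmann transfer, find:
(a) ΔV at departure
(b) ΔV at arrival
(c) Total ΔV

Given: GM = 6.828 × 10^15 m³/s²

Transfer semi-major axis: a_t = (r₁ + r₂)/2 = (4.426e+11 + 2.304e+12)/2 = 1.3733e+12 m.
Circular speeds: v₁ = √(GM/r₁) = 124.206 m/s, v₂ = √(GM/r₂) = 54.4384 m/s.
Transfer speeds (vis-viva v² = GM(2/r − 1/a_t)): v₁ᵗ = 160.879 m/s, v₂ᵗ = 30.905 m/s.
(a) ΔV₁ = |v₁ᵗ − v₁| ≈ 36.67 m/s = 36.67 m/s.
(b) ΔV₂ = |v₂ − v₂ᵗ| ≈ 23.53 m/s = 23.53 m/s.
(c) ΔV_total = ΔV₁ + ΔV₂ ≈ 60.21 m/s = 60.21 m/s.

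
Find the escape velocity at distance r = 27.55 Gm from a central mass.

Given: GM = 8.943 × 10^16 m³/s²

Convert to SI: r = 27.55 Gm = 2.755e+10 m.
Escape velocity comes from setting total energy to zero: ½v² − GM/r = 0 ⇒ v_esc = √(2GM / r).
v_esc = √(2 · 8.943e+16 / 2.755e+10) m/s ≈ 2548 m/s = 2.548 km/s.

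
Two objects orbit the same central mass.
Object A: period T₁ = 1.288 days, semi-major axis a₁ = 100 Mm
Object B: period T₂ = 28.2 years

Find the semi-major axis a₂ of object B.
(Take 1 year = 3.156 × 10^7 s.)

Convert to SI: T₁ = 1.288 days = 111283 s; a₁ = 100 Mm = 1e+08 m; T₂ = 28.2 years = 8.89992e+08 s.
Kepler's third law: (T₁/T₂)² = (a₁/a₂)³ ⇒ a₂ = a₁ · (T₂/T₁)^(2/3).
T₂/T₁ = 8.89992e+08 / 111283 = 7997.54.
a₂ = 1e+08 · (7997.54)^(2/3) m ≈ 3.999e+10 m = 39.99 Gm.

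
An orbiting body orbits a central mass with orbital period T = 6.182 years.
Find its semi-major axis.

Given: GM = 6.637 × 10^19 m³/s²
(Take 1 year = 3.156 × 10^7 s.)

Convert to SI: T = 6.182 years = 1.95104e+08 s.
Invert Kepler's third law: a = (GM · T² / (4π²))^(1/3).
Substituting T = 1.95104e+08 s and GM = 6.637e+19 m³/s²:
a = (6.637e+19 · (1.95104e+08)² / (4π²))^(1/3) m
a ≈ 4e+11 m = 400 Gm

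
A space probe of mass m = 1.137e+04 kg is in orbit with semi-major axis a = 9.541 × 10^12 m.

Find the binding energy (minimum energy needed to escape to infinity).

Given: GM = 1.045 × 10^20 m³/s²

Total orbital energy is E = −GMm/(2a); binding energy is E_bind = −E = GMm/(2a).
E_bind = 1.045e+20 · 1.137e+04 / (2 · 9.541e+12) J ≈ 6.227e+10 J = 62.27 GJ.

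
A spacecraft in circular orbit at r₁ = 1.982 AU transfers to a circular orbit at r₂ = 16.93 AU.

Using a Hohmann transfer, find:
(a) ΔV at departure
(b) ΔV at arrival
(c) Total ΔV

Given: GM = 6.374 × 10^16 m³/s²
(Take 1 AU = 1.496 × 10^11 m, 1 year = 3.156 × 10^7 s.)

Convert to SI: r₁ = 1.982 AU = 2.96507e+11 m; r₂ = 16.93 AU = 2.53273e+12 m.
Transfer semi-major axis: a_t = (r₁ + r₂)/2 = (2.96507e+11 + 2.53273e+12)/2 = 1.41462e+12 m.
Circular speeds: v₁ = √(GM/r₁) = 463.648 m/s, v₂ = √(GM/r₂) = 158.64 m/s.
Transfer speeds (vis-viva v² = GM(2/r − 1/a_t)): v₁ᵗ = 620.388 m/s, v₂ᵗ = 72.629 m/s.
(a) ΔV₁ = |v₁ᵗ − v₁| ≈ 156.7 m/s = 0.03307 AU/year.
(b) ΔV₂ = |v₂ − v₂ᵗ| ≈ 86.01 m/s = 0.01815 AU/year.
(c) ΔV_total = ΔV₁ + ΔV₂ ≈ 242.8 m/s = 0.05121 AU/year.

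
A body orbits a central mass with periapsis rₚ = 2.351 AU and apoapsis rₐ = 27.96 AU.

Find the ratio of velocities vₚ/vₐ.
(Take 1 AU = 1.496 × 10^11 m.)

Convert to SI: rₚ = 2.351 AU = 3.5171e+11 m; rₐ = 27.96 AU = 4.18282e+12 m.
Conservation of angular momentum gives rₚvₚ = rₐvₐ, so vₚ/vₐ = rₐ/rₚ.
vₚ/vₐ = 4.18282e+12 / 3.5171e+11 ≈ 11.89.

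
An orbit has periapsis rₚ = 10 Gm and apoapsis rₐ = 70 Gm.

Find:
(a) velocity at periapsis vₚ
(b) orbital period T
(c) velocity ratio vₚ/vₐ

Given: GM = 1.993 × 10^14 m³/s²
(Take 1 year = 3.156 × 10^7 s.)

Convert to SI: rₚ = 10 Gm = 1e+10 m; rₐ = 70 Gm = 7e+10 m.
(a) With a = (rₚ + rₐ)/2 = 4e+10 m, vₚ = √(GM (2/rₚ − 1/a)) = √(1.993e+14 · (2/1e+10 − 1/4e+10)) m/s ≈ 186.8 m/s
(b) With a = (rₚ + rₐ)/2 = 4e+10 m, T = 2π √(a³/GM) = 2π √((4e+10)³/1.993e+14) s ≈ 3.561e+09 s
(c) Conservation of angular momentum (rₚvₚ = rₐvₐ) gives vₚ/vₐ = rₐ/rₚ = 7e+10/1e+10 ≈ 7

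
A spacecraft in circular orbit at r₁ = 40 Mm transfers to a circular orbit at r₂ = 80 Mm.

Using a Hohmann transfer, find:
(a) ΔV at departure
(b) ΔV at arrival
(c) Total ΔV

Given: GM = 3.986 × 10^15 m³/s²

Convert to SI: r₁ = 40 Mm = 4e+07 m; r₂ = 80 Mm = 8e+07 m.
Transfer semi-major axis: a_t = (r₁ + r₂)/2 = (4e+07 + 8e+07)/2 = 6e+07 m.
Circular speeds: v₁ = √(GM/r₁) = 9982.48 m/s, v₂ = √(GM/r₂) = 7058.68 m/s.
Transfer speeds (vis-viva v² = GM(2/r − 1/a_t)): v₁ᵗ = 11526.8 m/s, v₂ᵗ = 5763.39 m/s.
(a) ΔV₁ = |v₁ᵗ − v₁| ≈ 1544 m/s = 1.544 km/s.
(b) ΔV₂ = |v₂ − v₂ᵗ| ≈ 1295 m/s = 1.295 km/s.
(c) ΔV_total = ΔV₁ + ΔV₂ ≈ 2840 m/s = 2.84 km/s.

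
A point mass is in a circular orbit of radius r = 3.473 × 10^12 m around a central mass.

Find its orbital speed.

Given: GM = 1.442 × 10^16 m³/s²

For a circular orbit, gravity supplies the centripetal force, so v = √(GM / r).
v = √(1.442e+16 / 3.473e+12) m/s ≈ 64.44 m/s = 64.44 m/s.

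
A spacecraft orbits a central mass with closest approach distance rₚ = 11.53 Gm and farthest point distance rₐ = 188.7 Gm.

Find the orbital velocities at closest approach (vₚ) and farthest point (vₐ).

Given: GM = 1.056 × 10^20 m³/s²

Convert to SI: rₚ = 11.53 Gm = 1.153e+10 m; rₐ = 188.7 Gm = 1.887e+11 m.
Use the vis-viva equation v² = GM(2/r − 1/a) with a = (rₚ + rₐ)/2 = (1.153e+10 + 1.887e+11)/2 = 1.00115e+11 m.
vₚ = √(GM · (2/rₚ − 1/a)) = √(1.056e+20 · (2/1.153e+10 − 1/1.00115e+11)) m/s ≈ 1.314e+05 m/s = 131.4 km/s.
vₐ = √(GM · (2/rₐ − 1/a)) = √(1.056e+20 · (2/1.887e+11 − 1/1.00115e+11)) m/s ≈ 8028 m/s = 8.028 km/s.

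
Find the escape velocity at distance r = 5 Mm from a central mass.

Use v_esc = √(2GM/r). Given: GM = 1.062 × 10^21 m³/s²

Convert to SI: r = 5 Mm = 5e+06 m.
Escape velocity comes from setting total energy to zero: ½v² − GM/r = 0 ⇒ v_esc = √(2GM / r).
v_esc = √(2 · 1.062e+21 / 5e+06) m/s ≈ 2.061e+07 m/s = 2.061e+04 km/s.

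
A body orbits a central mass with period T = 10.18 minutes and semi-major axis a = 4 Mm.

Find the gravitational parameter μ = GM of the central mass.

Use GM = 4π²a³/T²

Convert to SI: T = 10.18 minutes = 610.8 s; a = 4 Mm = 4e+06 m.
GM = 4π² · a³ / T².
GM = 4π² · (4e+06)³ / (610.8)² m³/s² ≈ 6.772e+15 m³/s² = 6.772 × 10^15 m³/s².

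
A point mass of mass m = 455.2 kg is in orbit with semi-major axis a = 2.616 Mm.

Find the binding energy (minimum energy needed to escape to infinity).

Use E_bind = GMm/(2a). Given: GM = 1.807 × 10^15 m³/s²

Convert to SI: a = 2.616 Mm = 2.616e+06 m.
Total orbital energy is E = −GMm/(2a); binding energy is E_bind = −E = GMm/(2a).
E_bind = 1.807e+15 · 455.2 / (2 · 2.616e+06) J ≈ 1.572e+11 J = 157.2 GJ.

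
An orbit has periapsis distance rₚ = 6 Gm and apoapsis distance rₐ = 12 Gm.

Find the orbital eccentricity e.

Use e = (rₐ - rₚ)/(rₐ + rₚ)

Convert to SI: rₚ = 6 Gm = 6e+09 m; rₐ = 12 Gm = 1.2e+10 m.
e = (rₐ − rₚ) / (rₐ + rₚ).
e = (1.2e+10 − 6e+09) / (1.2e+10 + 6e+09) = 6e+09 / 1.8e+10 ≈ 0.3333.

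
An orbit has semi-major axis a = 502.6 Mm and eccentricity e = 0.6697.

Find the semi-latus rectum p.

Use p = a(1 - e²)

Convert to SI: a = 502.6 Mm = 5.026e+08 m.
p = a (1 − e²).
p = 5.026e+08 · (1 − (0.6697)²) = 5.026e+08 · 0.551502 ≈ 2.772e+08 m = 277.2 Mm.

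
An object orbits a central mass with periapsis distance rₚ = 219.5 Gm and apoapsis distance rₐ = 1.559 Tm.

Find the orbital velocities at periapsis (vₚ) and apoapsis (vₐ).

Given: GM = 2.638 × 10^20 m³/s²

Convert to SI: rₚ = 219.5 Gm = 2.195e+11 m; rₐ = 1.559 Tm = 1.559e+12 m.
Use the vis-viva equation v² = GM(2/r − 1/a) with a = (rₚ + rₐ)/2 = (2.195e+11 + 1.559e+12)/2 = 8.8925e+11 m.
vₚ = √(GM · (2/rₚ − 1/a)) = √(2.638e+20 · (2/2.195e+11 − 1/8.8925e+11)) m/s ≈ 4.59e+04 m/s = 45.9 km/s.
vₐ = √(GM · (2/rₐ − 1/a)) = √(2.638e+20 · (2/1.559e+12 − 1/8.8925e+11)) m/s ≈ 6463 m/s = 6.463 km/s.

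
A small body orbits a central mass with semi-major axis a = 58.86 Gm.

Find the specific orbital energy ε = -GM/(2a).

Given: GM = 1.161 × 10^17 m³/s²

Convert to SI: a = 58.86 Gm = 5.886e+10 m.
ε = −GM / (2a).
ε = −1.161e+17 / (2 · 5.886e+10) J/kg ≈ -9.862e+05 J/kg = -986.2 kJ/kg.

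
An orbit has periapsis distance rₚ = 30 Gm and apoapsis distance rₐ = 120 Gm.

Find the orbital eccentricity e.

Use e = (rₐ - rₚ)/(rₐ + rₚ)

Convert to SI: rₚ = 30 Gm = 3e+10 m; rₐ = 120 Gm = 1.2e+11 m.
e = (rₐ − rₚ) / (rₐ + rₚ).
e = (1.2e+11 − 3e+10) / (1.2e+11 + 3e+10) = 9e+10 / 1.5e+11 ≈ 0.6.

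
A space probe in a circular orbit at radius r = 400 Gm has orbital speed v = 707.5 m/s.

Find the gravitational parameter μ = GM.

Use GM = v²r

Convert to SI: r = 400 Gm = 4e+11 m.
For a circular orbit v² = GM/r, so GM = v² · r.
GM = (707.5)² · 4e+11 m³/s² ≈ 2.002e+17 m³/s² = 2.002 × 10^17 m³/s².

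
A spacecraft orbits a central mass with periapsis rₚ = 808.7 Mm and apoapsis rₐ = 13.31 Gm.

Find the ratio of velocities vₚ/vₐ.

Convert to SI: rₚ = 808.7 Mm = 8.087e+08 m; rₐ = 13.31 Gm = 1.331e+10 m.
Conservation of angular momentum gives rₚvₚ = rₐvₐ, so vₚ/vₐ = rₐ/rₚ.
vₚ/vₐ = 1.331e+10 / 8.087e+08 ≈ 16.46.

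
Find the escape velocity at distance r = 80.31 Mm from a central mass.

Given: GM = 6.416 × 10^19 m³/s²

Convert to SI: r = 80.31 Mm = 8.031e+07 m.
Escape velocity comes from setting total energy to zero: ½v² − GM/r = 0 ⇒ v_esc = √(2GM / r).
v_esc = √(2 · 6.416e+19 / 8.031e+07) m/s ≈ 1.264e+06 m/s = 1264 km/s.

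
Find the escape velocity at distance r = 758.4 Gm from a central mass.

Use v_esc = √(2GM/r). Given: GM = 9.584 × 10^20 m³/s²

Convert to SI: r = 758.4 Gm = 7.584e+11 m.
Escape velocity comes from setting total energy to zero: ½v² − GM/r = 0 ⇒ v_esc = √(2GM / r).
v_esc = √(2 · 9.584e+20 / 7.584e+11) m/s ≈ 5.027e+04 m/s = 50.27 km/s.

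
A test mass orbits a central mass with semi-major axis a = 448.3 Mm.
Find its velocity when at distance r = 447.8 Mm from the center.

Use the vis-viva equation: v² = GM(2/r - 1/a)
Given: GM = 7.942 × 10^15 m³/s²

Convert to SI: a = 448.3 Mm = 4.483e+08 m; r = 447.8 Mm = 4.478e+08 m.
Vis-viva: v = √(GM · (2/r − 1/a)).
2/r − 1/a = 2/4.478e+08 − 1/4.483e+08 = 2.23563e-09 m⁻¹.
v = √(7.942e+15 · 2.23563e-09) m/s ≈ 4214 m/s = 4.214 km/s.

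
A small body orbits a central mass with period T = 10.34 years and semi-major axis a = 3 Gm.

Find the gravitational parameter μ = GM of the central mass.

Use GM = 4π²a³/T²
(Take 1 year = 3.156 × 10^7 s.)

Convert to SI: T = 10.34 years = 3.2633e+08 s; a = 3 Gm = 3e+09 m.
GM = 4π² · a³ / T².
GM = 4π² · (3e+09)³ / (3.2633e+08)² m³/s² ≈ 1.001e+13 m³/s² = 1.001 × 10^13 m³/s².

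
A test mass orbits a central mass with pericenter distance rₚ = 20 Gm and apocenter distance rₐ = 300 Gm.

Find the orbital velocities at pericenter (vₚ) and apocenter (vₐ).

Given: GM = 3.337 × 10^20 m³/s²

Convert to SI: rₚ = 20 Gm = 2e+10 m; rₐ = 300 Gm = 3e+11 m.
Use the vis-viva equation v² = GM(2/r − 1/a) with a = (rₚ + rₐ)/2 = (2e+10 + 3e+11)/2 = 1.6e+11 m.
vₚ = √(GM · (2/rₚ − 1/a)) = √(3.337e+20 · (2/2e+10 − 1/1.6e+11)) m/s ≈ 1.769e+05 m/s = 176.9 km/s.
vₐ = √(GM · (2/rₐ − 1/a)) = √(3.337e+20 · (2/3e+11 − 1/1.6e+11)) m/s ≈ 1.179e+04 m/s = 11.79 km/s.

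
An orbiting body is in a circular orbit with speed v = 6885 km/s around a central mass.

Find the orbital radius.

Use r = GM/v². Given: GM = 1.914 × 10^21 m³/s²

Convert to SI: v = 6885 km/s = 6.885e+06 m/s.
For a circular orbit, v² = GM / r, so r = GM / v².
r = 1.914e+21 / (6.885e+06)² m ≈ 4.038e+07 m = 4.038 × 10^7 m.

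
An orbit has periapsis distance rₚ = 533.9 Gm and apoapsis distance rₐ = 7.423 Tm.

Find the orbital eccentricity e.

Convert to SI: rₚ = 533.9 Gm = 5.339e+11 m; rₐ = 7.423 Tm = 7.423e+12 m.
e = (rₐ − rₚ) / (rₐ + rₚ).
e = (7.423e+12 − 5.339e+11) / (7.423e+12 + 5.339e+11) = 6.8891e+12 / 7.9569e+12 ≈ 0.8658.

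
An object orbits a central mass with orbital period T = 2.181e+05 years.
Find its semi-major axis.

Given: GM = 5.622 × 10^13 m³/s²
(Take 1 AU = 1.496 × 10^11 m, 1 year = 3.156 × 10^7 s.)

Convert to SI: T = 2.181e+05 years = 6.88324e+12 s.
Invert Kepler's third law: a = (GM · T² / (4π²))^(1/3).
Substituting T = 6.88324e+12 s and GM = 5.622e+13 m³/s²:
a = (5.622e+13 · (6.88324e+12)² / (4π²))^(1/3) m
a ≈ 4.071e+12 m = 27.21 AU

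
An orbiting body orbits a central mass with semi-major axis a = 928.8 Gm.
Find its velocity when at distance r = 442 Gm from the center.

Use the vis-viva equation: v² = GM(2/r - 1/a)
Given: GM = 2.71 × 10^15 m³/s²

Convert to SI: a = 928.8 Gm = 9.288e+11 m; r = 442 Gm = 4.42e+11 m.
Vis-viva: v = √(GM · (2/r − 1/a)).
2/r − 1/a = 2/4.42e+11 − 1/9.288e+11 = 3.44823e-12 m⁻¹.
v = √(2.71e+15 · 3.44823e-12) m/s ≈ 96.67 m/s = 96.67 m/s.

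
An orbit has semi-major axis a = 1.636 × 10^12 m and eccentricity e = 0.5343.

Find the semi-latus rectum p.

p = a (1 − e²).
p = 1.636e+12 · (1 − (0.5343)²) = 1.636e+12 · 0.714524 ≈ 1.169e+12 m = 1.169 × 10^12 m.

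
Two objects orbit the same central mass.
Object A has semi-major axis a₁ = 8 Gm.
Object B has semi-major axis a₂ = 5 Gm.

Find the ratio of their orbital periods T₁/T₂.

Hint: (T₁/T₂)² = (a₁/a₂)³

Convert to SI: a₁ = 8 Gm = 8e+09 m; a₂ = 5 Gm = 5e+09 m.
From Kepler's third law, (T₁/T₂)² = (a₁/a₂)³, so T₁/T₂ = (a₁/a₂)^(3/2).
a₁/a₂ = 8e+09 / 5e+09 = 1.6.
T₁/T₂ = (1.6)^(3/2) ≈ 2.024.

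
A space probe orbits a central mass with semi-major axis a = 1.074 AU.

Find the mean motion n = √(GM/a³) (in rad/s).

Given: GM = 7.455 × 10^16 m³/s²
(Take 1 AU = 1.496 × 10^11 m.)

Convert to SI: a = 1.074 AU = 1.6067e+11 m.
n = √(GM / a³).
n = √(7.455e+16 / (1.6067e+11)³) rad/s ≈ 4.24e-09 rad/s.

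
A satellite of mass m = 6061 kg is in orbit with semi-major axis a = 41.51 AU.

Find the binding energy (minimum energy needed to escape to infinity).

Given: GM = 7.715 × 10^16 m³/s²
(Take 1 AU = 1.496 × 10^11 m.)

Convert to SI: a = 41.51 AU = 6.2099e+12 m.
Total orbital energy is E = −GMm/(2a); binding energy is E_bind = −E = GMm/(2a).
E_bind = 7.715e+16 · 6061 / (2 · 6.2099e+12) J ≈ 3.765e+07 J = 37.65 MJ.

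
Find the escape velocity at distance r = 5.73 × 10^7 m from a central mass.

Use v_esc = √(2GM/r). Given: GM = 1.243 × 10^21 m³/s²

Escape velocity comes from setting total energy to zero: ½v² − GM/r = 0 ⇒ v_esc = √(2GM / r).
v_esc = √(2 · 1.243e+21 / 5.73e+07) m/s ≈ 6.587e+06 m/s = 6587 km/s.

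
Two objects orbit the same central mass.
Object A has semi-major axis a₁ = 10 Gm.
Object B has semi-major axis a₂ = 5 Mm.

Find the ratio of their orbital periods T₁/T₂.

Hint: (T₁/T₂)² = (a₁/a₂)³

Convert to SI: a₁ = 10 Gm = 1e+10 m; a₂ = 5 Mm = 5e+06 m.
From Kepler's third law, (T₁/T₂)² = (a₁/a₂)³, so T₁/T₂ = (a₁/a₂)^(3/2).
a₁/a₂ = 1e+10 / 5e+06 = 2000.
T₁/T₂ = (2000)^(3/2) ≈ 8.944e+04.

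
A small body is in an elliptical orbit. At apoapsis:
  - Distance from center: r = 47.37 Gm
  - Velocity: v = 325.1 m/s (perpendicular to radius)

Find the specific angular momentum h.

Convert to SI: r = 47.37 Gm = 4.737e+10 m.
With v perpendicular to r, h = r · v.
h = 4.737e+10 · 325.1 m²/s ≈ 1.54e+13 m²/s.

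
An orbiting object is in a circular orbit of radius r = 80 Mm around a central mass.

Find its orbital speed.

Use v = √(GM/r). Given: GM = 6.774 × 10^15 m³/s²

Convert to SI: r = 80 Mm = 8e+07 m.
For a circular orbit, gravity supplies the centripetal force, so v = √(GM / r).
v = √(6.774e+15 / 8e+07) m/s ≈ 9202 m/s = 9.202 km/s.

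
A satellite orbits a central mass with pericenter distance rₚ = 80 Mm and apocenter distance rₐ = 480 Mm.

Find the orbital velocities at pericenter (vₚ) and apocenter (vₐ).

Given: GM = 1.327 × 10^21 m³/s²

Convert to SI: rₚ = 80 Mm = 8e+07 m; rₐ = 480 Mm = 4.8e+08 m.
Use the vis-viva equation v² = GM(2/r − 1/a) with a = (rₚ + rₐ)/2 = (8e+07 + 4.8e+08)/2 = 2.8e+08 m.
vₚ = √(GM · (2/rₚ − 1/a)) = √(1.327e+21 · (2/8e+07 − 1/2.8e+08)) m/s ≈ 5.333e+06 m/s = 5333 km/s.
vₐ = √(GM · (2/rₐ − 1/a)) = √(1.327e+21 · (2/4.8e+08 − 1/2.8e+08)) m/s ≈ 8.888e+05 m/s = 888.8 km/s.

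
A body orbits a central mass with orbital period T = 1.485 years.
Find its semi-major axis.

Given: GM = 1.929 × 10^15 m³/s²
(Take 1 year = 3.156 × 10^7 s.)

Convert to SI: T = 1.485 years = 4.68666e+07 s.
Invert Kepler's third law: a = (GM · T² / (4π²))^(1/3).
Substituting T = 4.68666e+07 s and GM = 1.929e+15 m³/s²:
a = (1.929e+15 · (4.68666e+07)² / (4π²))^(1/3) m
a ≈ 4.752e+09 m = 4.752 Gm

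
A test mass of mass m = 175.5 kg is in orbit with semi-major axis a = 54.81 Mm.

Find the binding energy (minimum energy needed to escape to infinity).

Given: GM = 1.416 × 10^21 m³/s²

Convert to SI: a = 54.81 Mm = 5.481e+07 m.
Total orbital energy is E = −GMm/(2a); binding energy is E_bind = −E = GMm/(2a).
E_bind = 1.416e+21 · 175.5 / (2 · 5.481e+07) J ≈ 2.267e+15 J = 2.267 PJ.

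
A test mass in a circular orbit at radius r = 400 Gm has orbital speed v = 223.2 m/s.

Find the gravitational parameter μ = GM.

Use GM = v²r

Convert to SI: r = 400 Gm = 4e+11 m.
For a circular orbit v² = GM/r, so GM = v² · r.
GM = (223.2)² · 4e+11 m³/s² ≈ 1.993e+16 m³/s² = 1.993 × 10^16 m³/s².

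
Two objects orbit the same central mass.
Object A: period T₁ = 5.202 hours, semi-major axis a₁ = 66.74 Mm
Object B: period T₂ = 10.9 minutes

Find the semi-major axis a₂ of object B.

Convert to SI: T₁ = 5.202 hours = 18727.2 s; a₁ = 66.74 Mm = 6.674e+07 m; T₂ = 10.9 minutes = 654 s.
Kepler's third law: (T₁/T₂)² = (a₁/a₂)³ ⇒ a₂ = a₁ · (T₂/T₁)^(2/3).
T₂/T₁ = 654 / 18727.2 = 0.0349225.
a₂ = 6.674e+07 · (0.0349225)^(2/3) m ≈ 7.131e+06 m = 7.131 Mm.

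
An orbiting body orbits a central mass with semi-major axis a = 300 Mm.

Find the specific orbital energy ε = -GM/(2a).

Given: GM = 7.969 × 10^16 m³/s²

Convert to SI: a = 300 Mm = 3e+08 m.
ε = −GM / (2a).
ε = −7.969e+16 / (2 · 3e+08) J/kg ≈ -1.328e+08 J/kg = -132.8 MJ/kg.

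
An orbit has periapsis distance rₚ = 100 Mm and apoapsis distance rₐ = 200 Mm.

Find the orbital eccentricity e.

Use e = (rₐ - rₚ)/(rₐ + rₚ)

Convert to SI: rₚ = 100 Mm = 1e+08 m; rₐ = 200 Mm = 2e+08 m.
e = (rₐ − rₚ) / (rₐ + rₚ).
e = (2e+08 − 1e+08) / (2e+08 + 1e+08) = 1e+08 / 3e+08 ≈ 0.3333.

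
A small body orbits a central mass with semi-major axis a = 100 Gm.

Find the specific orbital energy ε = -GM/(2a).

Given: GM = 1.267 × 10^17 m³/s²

Convert to SI: a = 100 Gm = 1e+11 m.
ε = −GM / (2a).
ε = −1.267e+17 / (2 · 1e+11) J/kg ≈ -6.335e+05 J/kg = -633.5 kJ/kg.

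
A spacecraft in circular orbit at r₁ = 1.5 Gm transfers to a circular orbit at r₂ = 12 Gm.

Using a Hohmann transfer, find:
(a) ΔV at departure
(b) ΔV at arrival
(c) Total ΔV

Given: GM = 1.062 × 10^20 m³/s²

Convert to SI: r₁ = 1.5 Gm = 1.5e+09 m; r₂ = 12 Gm = 1.2e+10 m.
Transfer semi-major axis: a_t = (r₁ + r₂)/2 = (1.5e+09 + 1.2e+10)/2 = 6.75e+09 m.
Circular speeds: v₁ = √(GM/r₁) = 266083 m/s, v₂ = √(GM/r₂) = 94074.4 m/s.
Transfer speeds (vis-viva v² = GM(2/r − 1/a_t)): v₁ᵗ = 354777 m/s, v₂ᵗ = 44347.1 m/s.
(a) ΔV₁ = |v₁ᵗ − v₁| ≈ 8.869e+04 m/s = 88.69 km/s.
(b) ΔV₂ = |v₂ − v₂ᵗ| ≈ 4.973e+04 m/s = 49.73 km/s.
(c) ΔV_total = ΔV₁ + ΔV₂ ≈ 1.384e+05 m/s = 138.4 km/s.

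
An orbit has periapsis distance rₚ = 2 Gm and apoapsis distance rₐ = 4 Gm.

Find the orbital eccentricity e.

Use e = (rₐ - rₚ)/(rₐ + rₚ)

Convert to SI: rₚ = 2 Gm = 2e+09 m; rₐ = 4 Gm = 4e+09 m.
e = (rₐ − rₚ) / (rₐ + rₚ).
e = (4e+09 − 2e+09) / (4e+09 + 2e+09) = 2e+09 / 6e+09 ≈ 0.3333.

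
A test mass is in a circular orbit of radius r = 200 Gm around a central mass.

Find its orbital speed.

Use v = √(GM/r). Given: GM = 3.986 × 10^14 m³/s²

Convert to SI: r = 200 Gm = 2e+11 m.
For a circular orbit, gravity supplies the centripetal force, so v = √(GM / r).
v = √(3.986e+14 / 2e+11) m/s ≈ 44.64 m/s = 44.64 m/s.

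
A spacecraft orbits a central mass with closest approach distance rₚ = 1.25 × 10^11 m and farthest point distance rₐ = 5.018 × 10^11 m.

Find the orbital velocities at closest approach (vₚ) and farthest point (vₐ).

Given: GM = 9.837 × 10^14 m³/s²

Use the vis-viva equation v² = GM(2/r − 1/a) with a = (rₚ + rₐ)/2 = (1.25e+11 + 5.018e+11)/2 = 3.134e+11 m.
vₚ = √(GM · (2/rₚ − 1/a)) = √(9.837e+14 · (2/1.25e+11 − 1/3.134e+11)) m/s ≈ 112.3 m/s = 112.3 m/s.
vₐ = √(GM · (2/rₐ − 1/a)) = √(9.837e+14 · (2/5.018e+11 − 1/3.134e+11)) m/s ≈ 27.96 m/s = 27.96 m/s.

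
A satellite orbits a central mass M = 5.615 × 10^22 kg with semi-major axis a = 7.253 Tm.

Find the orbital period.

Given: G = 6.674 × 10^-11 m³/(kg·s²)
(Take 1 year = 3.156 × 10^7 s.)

Convert to SI: a = 7.253 Tm = 7.253e+12 m.
GM = G · M = 6.674e-11 · 5.615e+22 = 3.74745e+12 m³/s².
Kepler's third law: T = 2π √(a³ / GM).
Substituting a = 7.253e+12 m and GM = 3.74745e+12 m³/s²:
T = 2π √((7.253e+12)³ / 3.74745e+12) s
T ≈ 6.34e+13 s = 2.009e+06 years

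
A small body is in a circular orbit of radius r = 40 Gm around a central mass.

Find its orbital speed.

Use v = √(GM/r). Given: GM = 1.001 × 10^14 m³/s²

Convert to SI: r = 40 Gm = 4e+10 m.
For a circular orbit, gravity supplies the centripetal force, so v = √(GM / r).
v = √(1.001e+14 / 4e+10) m/s ≈ 50.02 m/s = 50.02 m/s.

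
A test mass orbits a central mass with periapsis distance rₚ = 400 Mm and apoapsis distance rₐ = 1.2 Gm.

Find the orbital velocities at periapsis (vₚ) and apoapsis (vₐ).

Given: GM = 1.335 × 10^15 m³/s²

Convert to SI: rₚ = 400 Mm = 4e+08 m; rₐ = 1.2 Gm = 1.2e+09 m.
Use the vis-viva equation v² = GM(2/r − 1/a) with a = (rₚ + rₐ)/2 = (4e+08 + 1.2e+09)/2 = 8e+08 m.
vₚ = √(GM · (2/rₚ − 1/a)) = √(1.335e+15 · (2/4e+08 − 1/8e+08)) m/s ≈ 2237 m/s = 2.237 km/s.
vₐ = √(GM · (2/rₐ − 1/a)) = √(1.335e+15 · (2/1.2e+09 − 1/8e+08)) m/s ≈ 745.8 m/s = 745.8 m/s.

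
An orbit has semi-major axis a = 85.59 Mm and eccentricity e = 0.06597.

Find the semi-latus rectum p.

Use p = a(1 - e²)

Convert to SI: a = 85.59 Mm = 8.559e+07 m.
p = a (1 − e²).
p = 8.559e+07 · (1 − (0.06597)²) = 8.559e+07 · 0.995648 ≈ 8.522e+07 m = 85.22 Mm.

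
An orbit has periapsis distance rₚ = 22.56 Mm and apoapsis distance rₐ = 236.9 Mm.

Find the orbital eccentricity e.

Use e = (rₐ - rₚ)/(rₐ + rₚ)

Convert to SI: rₚ = 22.56 Mm = 2.256e+07 m; rₐ = 236.9 Mm = 2.369e+08 m.
e = (rₐ − rₚ) / (rₐ + rₚ).
e = (2.369e+08 − 2.256e+07) / (2.369e+08 + 2.256e+07) = 2.1434e+08 / 2.5946e+08 ≈ 0.8261.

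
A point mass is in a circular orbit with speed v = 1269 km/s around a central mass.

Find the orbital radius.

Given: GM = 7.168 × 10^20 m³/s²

Convert to SI: v = 1269 km/s = 1.269e+06 m/s.
For a circular orbit, v² = GM / r, so r = GM / v².
r = 7.168e+20 / (1.269e+06)² m ≈ 4.451e+08 m = 445.1 Mm.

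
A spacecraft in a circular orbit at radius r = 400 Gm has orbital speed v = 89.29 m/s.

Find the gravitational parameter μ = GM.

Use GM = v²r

Convert to SI: r = 400 Gm = 4e+11 m.
For a circular orbit v² = GM/r, so GM = v² · r.
GM = (89.29)² · 4e+11 m³/s² ≈ 3.189e+15 m³/s² = 3.189 × 10^15 m³/s².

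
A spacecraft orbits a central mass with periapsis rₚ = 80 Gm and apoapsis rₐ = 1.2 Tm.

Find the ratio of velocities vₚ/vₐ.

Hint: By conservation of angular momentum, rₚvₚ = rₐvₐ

Convert to SI: rₚ = 80 Gm = 8e+10 m; rₐ = 1.2 Tm = 1.2e+12 m.
Conservation of angular momentum gives rₚvₚ = rₐvₐ, so vₚ/vₐ = rₐ/rₚ.
vₚ/vₐ = 1.2e+12 / 8e+10 ≈ 15.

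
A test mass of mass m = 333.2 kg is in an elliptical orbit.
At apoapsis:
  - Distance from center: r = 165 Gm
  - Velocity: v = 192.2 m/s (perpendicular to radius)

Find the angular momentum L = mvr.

Convert to SI: r = 165 Gm = 1.65e+11 m.
Since v is perpendicular to r, L = m · v · r.
L = 333.2 · 192.2 · 1.65e+11 kg·m²/s ≈ 1.057e+16 kg·m²/s.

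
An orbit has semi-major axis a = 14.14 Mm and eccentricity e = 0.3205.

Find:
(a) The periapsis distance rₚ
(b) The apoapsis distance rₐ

Convert to SI: a = 14.14 Mm = 1.414e+07 m.
(a) rₚ = a(1 − e) = 1.414e+07 · (1 − 0.3205) = 1.414e+07 · 0.6795 ≈ 9.608e+06 m = 9.608 Mm.
(b) rₐ = a(1 + e) = 1.414e+07 · (1 + 0.3205) = 1.414e+07 · 1.3205 ≈ 1.867e+07 m = 18.67 Mm.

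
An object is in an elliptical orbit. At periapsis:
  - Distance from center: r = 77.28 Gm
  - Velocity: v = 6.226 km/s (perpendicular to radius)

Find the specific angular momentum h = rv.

Convert to SI: r = 77.28 Gm = 7.728e+10 m; v = 6.226 km/s = 6226 m/s.
With v perpendicular to r, h = r · v.
h = 7.728e+10 · 6226 m²/s ≈ 4.811e+14 m²/s.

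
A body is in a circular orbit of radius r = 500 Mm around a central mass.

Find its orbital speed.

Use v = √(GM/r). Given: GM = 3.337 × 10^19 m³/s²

Convert to SI: r = 500 Mm = 5e+08 m.
For a circular orbit, gravity supplies the centripetal force, so v = √(GM / r).
v = √(3.337e+19 / 5e+08) m/s ≈ 2.583e+05 m/s = 258.3 km/s.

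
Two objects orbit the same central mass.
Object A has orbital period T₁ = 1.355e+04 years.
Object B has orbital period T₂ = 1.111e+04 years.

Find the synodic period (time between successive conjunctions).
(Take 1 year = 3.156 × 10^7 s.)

Convert to SI: T₁ = 1.355e+04 years = 4.27638e+11 s; T₂ = 1.111e+04 years = 3.50632e+11 s.
T_syn = |T₁ · T₂ / (T₁ − T₂)|.
T_syn = |4.27638e+11 · 3.50632e+11 / (4.27638e+11 − 3.50632e+11)| s ≈ 1.947e+12 s = 6.17e+04 years.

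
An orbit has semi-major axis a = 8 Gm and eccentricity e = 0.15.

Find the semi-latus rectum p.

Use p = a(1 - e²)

Convert to SI: a = 8 Gm = 8e+09 m.
p = a (1 − e²).
p = 8e+09 · (1 − (0.15)²) = 8e+09 · 0.9775 ≈ 7.82e+09 m = 7.82 Gm.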